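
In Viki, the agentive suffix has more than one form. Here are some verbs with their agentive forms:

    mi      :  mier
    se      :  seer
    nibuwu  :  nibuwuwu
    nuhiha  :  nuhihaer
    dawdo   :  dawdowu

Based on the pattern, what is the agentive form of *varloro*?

The alternation tracks the last vowel of the stem — -wu when the last vowel of the stem is a rounded vowel (*nibuwu*, *dawdo*); -er when the last vowel of the stem is an unrounded vowel (*mi*, *se*, *nuhiha*).
Since the last vowel of *varloro* is /o/ (a rounded vowel), it takes -wu, giving *varlorowu*.

varlorowu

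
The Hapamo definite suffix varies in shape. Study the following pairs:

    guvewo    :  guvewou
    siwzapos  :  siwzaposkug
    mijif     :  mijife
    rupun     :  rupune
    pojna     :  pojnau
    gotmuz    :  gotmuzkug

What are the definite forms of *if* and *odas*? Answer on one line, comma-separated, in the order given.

The alternation tracks the final sound of the stem — -kug when the stem ends in a sibilant (*siwzapos*, *gotmuz*); -e when the stem ends in a non-sibilant consonant (*mijif*, *rupun*); -u when the stem ends in a vowel (*guvewo*, *pojna*).
Since the final sound of *if* is /f/ (a non-sibilant consonant), it takes -e, giving *ife*.
Since the final sound of *odas* is /s/ (a sibilant), it takes -kug, giving *odaskug*.

ife, odaskug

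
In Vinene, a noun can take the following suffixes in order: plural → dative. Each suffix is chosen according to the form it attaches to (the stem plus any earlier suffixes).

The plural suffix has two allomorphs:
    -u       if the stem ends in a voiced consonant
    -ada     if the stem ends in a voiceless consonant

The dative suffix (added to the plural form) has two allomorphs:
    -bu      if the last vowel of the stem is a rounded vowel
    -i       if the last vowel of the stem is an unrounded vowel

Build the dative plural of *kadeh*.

kadehadai

*kadeh*: final consonant = /h/, voiceless → -ada → *kadehada*.
The plural form *kadehada*: last vowel = /a/, an unrounded vowel → -i → *kadehadai*.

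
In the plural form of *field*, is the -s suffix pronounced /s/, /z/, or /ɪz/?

/z/

The stem *field* ends in a voiced non-sibilant sound.
The plural suffix surfaces as /ɪz/ after sibilants, /s/ after other voiceless consonants, and /z/ after other voiced sounds.
So the plural -s on *field* is pronounced /z/.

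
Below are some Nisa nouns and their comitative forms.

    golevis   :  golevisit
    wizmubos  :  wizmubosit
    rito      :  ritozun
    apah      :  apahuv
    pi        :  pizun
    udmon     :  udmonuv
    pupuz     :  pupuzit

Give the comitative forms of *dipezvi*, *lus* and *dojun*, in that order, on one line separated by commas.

The suffix is conditioned by the final sound: -it when the stem ends in a sibilant (*golevis*, *wizmubos*, *pupuz*); -uv when the stem ends in a non-sibilant consonant (*apah*, *udmon*); -zun when the stem ends in a vowel (*rito*, *pi*).
*dipezvi* — final sound /i/ (a vowel) → -zun → *dipezvizun*.
*lus*: final sound = /s/, a sibilant → -it → *lusit*.
*dojun*: final sound = /n/, a non-sibilant consonant → -uv → *dojunuv*.

dipezvizun, lusit, dojunuv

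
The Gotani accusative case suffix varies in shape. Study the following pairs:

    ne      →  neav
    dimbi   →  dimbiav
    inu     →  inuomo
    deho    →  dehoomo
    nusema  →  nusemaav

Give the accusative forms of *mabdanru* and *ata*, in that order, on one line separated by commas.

The suffix is conditioned by the last vowel: -omo when the last vowel of the stem is a rounded vowel (*inu*, *deho*); -av when the last vowel of the stem is an unrounded vowel (*ne*, *dimbi*, *nusema*).
*mabdanru* — last vowel /u/ (a rounded vowel) → -omo → *mabdanruomo*.
*ata* — last vowel /a/ (an unrounded vowel) → -av → *ataav*.

mabdanruomo, ataav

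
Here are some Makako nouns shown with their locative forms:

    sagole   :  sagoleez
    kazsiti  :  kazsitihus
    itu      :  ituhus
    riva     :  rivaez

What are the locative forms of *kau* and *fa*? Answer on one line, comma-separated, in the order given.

kauhus, faez

The alternation tracks the last vowel of the stem — -hus when the last vowel of the stem is a high vowel (*kazsiti*, *itu*); -ez when the last vowel of the stem is a non-high vowel (*sagole*, *riva*).
The last vowel of *kau* is /u/, which is a high vowel, so the suffix is -hus, giving *kauhus*.
*fa* — last vowel /a/ (a non-high vowel) → -ez → *faez*.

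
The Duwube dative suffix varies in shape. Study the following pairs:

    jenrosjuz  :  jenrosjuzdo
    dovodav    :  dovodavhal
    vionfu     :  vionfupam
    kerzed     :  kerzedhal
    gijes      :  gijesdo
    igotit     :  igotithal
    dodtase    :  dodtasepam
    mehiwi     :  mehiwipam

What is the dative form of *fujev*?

The suffix is conditioned by the final sound: -do when the stem ends in a sibilant (*jenrosjuz*, *gijes*); -hal when the stem ends in a non-sibilant consonant (*dovodav*, *kerzed*, *igotit*); -pam when the stem ends in a vowel (*vionfu*, *dodtase*, *mehiwi*).
*fujev*: final sound = /v/, a non-sibilant consonant → -hal → *fujevhal*.

fujevhal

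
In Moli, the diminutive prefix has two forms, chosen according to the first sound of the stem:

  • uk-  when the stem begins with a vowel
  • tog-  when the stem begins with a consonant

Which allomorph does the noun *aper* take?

*aper*: first sound = /a/, a vowel → uk-.

uk-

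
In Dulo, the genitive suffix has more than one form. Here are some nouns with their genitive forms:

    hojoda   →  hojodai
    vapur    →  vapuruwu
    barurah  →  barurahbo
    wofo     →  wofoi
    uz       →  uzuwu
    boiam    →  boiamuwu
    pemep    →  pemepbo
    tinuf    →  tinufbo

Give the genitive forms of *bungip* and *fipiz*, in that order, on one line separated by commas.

bungipbo, fipizuwu

The pattern is voicing of the final sound: -bo when the stem ends in a voiceless consonant (*barurah*, *pemep*, *tinuf*); -uwu when the stem ends in a voiced consonant (*vapur*, *uz*, *boiam*); -i when the stem ends in a vowel (*hojoda*, *wofo*).
*bungip* — final sound /p/ (a voiceless consonant) → -bo → *bungipbo*.
*fipiz*: final sound = /z/, a voiced consonant → -uwu → *fipizuwu*.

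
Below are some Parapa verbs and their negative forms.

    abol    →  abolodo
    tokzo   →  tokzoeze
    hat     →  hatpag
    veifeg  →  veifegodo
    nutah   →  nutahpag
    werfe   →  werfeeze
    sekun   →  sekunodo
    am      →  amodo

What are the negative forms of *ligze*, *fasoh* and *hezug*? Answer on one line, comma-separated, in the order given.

ligzeeze, fasohpag, hezugodo

Looking at the final sound of each stem: -pag when the stem ends in a voiceless consonant (*hat*, *nutah*); -odo when the stem ends in a voiced consonant (*abol*, *veifeg*, *sekun*, *am*); -eze when the stem ends in a vowel (*tokzo*, *werfe*).
The final sound of *ligze* is /e/, which is a vowel, so the suffix is -eze, giving *ligzeeze*.
Since the final sound of *fasoh* is /h/ (a voiceless consonant), it takes -pag, giving *fasohpag*.
Since the final sound of *hezug* is /g/ (a voiced consonant), it takes -odo, giving *hezugodo*.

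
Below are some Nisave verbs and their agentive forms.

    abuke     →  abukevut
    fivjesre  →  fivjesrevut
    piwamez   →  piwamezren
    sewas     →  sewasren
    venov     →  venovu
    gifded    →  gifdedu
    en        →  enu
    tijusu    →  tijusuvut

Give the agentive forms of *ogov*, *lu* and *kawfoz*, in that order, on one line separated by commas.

ogovu, luvut, kawfozren

The pattern is sibilance of the final sound: -ren when the stem ends in a sibilant (*piwamez*, *sewas*); -u when the stem ends in a non-sibilant consonant (*venov*, *gifded*, *en*); -vut when the stem ends in a vowel (*abuke*, *fivjesre*, *tijusu*).
*ogov* — final sound /v/ (a non-sibilant consonant) → -u → *ogovu*.
*lu*: final sound = /u/, a vowel → -vut → *luvut*.
Since the final sound of *kawfoz* is /z/ (a sibilant), it takes -ren, giving *kawfozren*.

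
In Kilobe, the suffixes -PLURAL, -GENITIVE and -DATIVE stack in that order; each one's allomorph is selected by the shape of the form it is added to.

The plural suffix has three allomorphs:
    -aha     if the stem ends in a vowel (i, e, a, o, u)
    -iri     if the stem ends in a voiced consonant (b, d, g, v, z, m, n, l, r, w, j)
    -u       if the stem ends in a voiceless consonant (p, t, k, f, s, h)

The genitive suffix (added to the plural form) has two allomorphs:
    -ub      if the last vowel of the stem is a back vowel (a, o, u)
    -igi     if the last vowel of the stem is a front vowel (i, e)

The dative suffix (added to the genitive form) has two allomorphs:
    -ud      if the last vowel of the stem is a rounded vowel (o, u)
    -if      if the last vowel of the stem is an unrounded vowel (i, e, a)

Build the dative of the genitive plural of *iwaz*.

iwaziriigiif

The final sound of *iwaz* is /z/, which is a voiced consonant, so the plural suffix is -iri, giving *iwaziri*.
The last vowel of the plural form *iwaziri* is /i/, which is a front vowel, so the genitive suffix is -igi, giving *iwaziriigi*.
The last vowel of the genitive form *iwaziriigi* is /i/, which is an unrounded vowel, so the dative suffix is -if, giving *iwaziriigiif*.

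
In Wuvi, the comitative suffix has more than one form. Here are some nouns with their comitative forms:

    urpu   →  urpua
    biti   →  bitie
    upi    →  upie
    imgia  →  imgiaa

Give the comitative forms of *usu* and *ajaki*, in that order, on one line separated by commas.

usua, ajakie

The alternation tracks the last vowel of the stem — -e when the last vowel of the stem is a front vowel (*biti*, *upi*); -a when the last vowel of the stem is a back vowel (*urpu*, *imgia*).
*usu* — last vowel /u/ (a back vowel) → -a → *usua*.
The last vowel of *ajaki* is /i/, which is a front vowel, so the suffix is -e, giving *ajakie*.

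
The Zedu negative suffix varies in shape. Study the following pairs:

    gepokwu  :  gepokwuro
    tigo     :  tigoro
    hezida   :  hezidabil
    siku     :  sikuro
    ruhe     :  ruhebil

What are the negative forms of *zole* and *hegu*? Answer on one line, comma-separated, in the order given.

The pattern is rounding harmony: -ro when the last vowel of the stem is a rounded vowel (*gepokwu*, *tigo*, *siku*); -bil when the last vowel of the stem is an unrounded vowel (*hezida*, *ruhe*).
*zole*: last vowel = /e/, an unrounded vowel → -bil → *zolebil*.
Since the last vowel of *hegu* is /u/ (a rounded vowel), it takes -ro, giving *heguro*.

zolebil, heguro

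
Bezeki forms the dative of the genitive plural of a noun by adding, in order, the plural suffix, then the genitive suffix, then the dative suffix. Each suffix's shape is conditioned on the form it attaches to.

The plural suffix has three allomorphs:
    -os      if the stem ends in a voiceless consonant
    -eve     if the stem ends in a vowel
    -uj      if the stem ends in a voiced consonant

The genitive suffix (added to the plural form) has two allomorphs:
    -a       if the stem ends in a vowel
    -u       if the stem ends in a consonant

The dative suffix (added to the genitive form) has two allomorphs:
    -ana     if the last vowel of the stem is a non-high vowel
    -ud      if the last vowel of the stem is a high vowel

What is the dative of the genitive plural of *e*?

eeveaana

The final sound of *e* is /e/, which is a vowel, so the plural suffix is -eve, giving *eeve*.
Since the final sound of the plural form *eeve* is /e/ (a vowel), it takes -a, giving *eevea*.
Since the last vowel of the genitive form *eevea* is /a/ (a non-high vowel), it takes -ana, giving *eeveaana*.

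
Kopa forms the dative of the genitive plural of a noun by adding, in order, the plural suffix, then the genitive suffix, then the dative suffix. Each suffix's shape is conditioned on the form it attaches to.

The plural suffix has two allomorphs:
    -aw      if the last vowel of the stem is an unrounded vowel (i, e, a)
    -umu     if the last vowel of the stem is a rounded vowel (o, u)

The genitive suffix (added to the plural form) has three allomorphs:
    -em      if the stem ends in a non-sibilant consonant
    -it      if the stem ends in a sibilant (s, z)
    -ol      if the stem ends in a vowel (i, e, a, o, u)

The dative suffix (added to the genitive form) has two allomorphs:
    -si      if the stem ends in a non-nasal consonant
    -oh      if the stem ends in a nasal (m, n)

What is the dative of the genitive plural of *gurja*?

gurjaawemoh

Since the last vowel of *gurja* is /a/ (an unrounded vowel), it takes -aw, giving *gurjaaw*.
The plural form *gurjaaw* — final sound /w/ (a non-sibilant consonant) → -em → *gurjaawem*.
The genitive form *gurjaawem*: final consonant = /m/, a nasal → -oh → *gurjaawemoh*.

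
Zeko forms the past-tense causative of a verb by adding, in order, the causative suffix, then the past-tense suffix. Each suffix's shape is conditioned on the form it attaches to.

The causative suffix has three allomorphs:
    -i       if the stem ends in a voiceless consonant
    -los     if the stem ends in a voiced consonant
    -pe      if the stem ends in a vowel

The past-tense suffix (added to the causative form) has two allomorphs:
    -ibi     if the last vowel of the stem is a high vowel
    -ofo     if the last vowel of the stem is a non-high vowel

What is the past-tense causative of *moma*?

momapeofo

Since the final sound of *moma* is /a/ (a vowel), it takes -pe, giving *momape*.
The causative form *momape* — last vowel /e/ (a non-high vowel) → -ofo → *momapeofo*.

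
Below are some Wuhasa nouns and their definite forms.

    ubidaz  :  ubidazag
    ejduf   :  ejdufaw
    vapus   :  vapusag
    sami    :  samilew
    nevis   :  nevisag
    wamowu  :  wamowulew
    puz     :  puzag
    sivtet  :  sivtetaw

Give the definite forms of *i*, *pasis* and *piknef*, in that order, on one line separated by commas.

The pattern is sibilance of the final sound: -ag when the stem ends in a sibilant (*ubidaz*, *vapus*, *nevis*, *puz*); -aw when the stem ends in a non-sibilant consonant (*ejduf*, *sivtet*); -lew when the stem ends in a vowel (*sami*, *wamowu*).
*i*: final sound = /i/, a vowel → -lew → *ilew*.
Since the final sound of *pasis* is /s/ (a sibilant), it takes -ag, giving *pasisag*.
*piknef*: final sound = /f/, a non-sibilant consonant → -aw → *piknefaw*.

ilew, pasisag, piknefaw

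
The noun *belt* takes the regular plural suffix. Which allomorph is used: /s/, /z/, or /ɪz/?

/s/

The stem *belt* ends in a voiceless non-sibilant consonant.
The plural suffix surfaces as /ɪz/ after sibilants, /s/ after other voiceless consonants, and /z/ after other voiced sounds.
So the plural -s on *belt* is pronounced /s/.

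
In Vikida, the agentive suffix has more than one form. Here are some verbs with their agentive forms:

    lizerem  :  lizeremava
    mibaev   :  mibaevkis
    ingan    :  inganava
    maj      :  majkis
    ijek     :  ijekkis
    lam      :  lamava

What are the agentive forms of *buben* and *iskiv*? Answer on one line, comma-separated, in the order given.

bubenava, iskivkis

Looking at the final consonant of each stem: -ava when the stem ends in a nasal (*lizerem*, *ingan*, *lam*); -kis when the stem ends in a non-nasal consonant (*mibaev*, *maj*, *ijek*).
Since the final consonant of *buben* is /n/ (a nasal), it takes -ava, giving *bubenava*.
*iskiv*: final consonant = /v/, non-nasal → -kis → *iskivkis*.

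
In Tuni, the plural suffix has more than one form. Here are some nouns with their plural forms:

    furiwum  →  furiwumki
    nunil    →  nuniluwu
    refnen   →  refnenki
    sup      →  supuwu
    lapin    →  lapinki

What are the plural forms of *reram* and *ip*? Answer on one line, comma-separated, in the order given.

reramki, ipuwu

The suffix is conditioned by the final consonant: -ki when the stem ends in a nasal (*furiwum*, *refnen*, *lapin*); -uwu when the stem ends in a non-nasal consonant (*nunil*, *sup*).
Since the final consonant of *reram* is /m/ (a nasal), it takes -ki, giving *reramki*.
The final consonant of *ip* is /p/, which is non-nasal, so the suffix is -uwu, giving *ipuwu*.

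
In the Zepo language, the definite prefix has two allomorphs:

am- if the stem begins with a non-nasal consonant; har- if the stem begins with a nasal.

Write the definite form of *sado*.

*sado*: first consonant = /s/, non-nasal → am- → *amsado*.

amsado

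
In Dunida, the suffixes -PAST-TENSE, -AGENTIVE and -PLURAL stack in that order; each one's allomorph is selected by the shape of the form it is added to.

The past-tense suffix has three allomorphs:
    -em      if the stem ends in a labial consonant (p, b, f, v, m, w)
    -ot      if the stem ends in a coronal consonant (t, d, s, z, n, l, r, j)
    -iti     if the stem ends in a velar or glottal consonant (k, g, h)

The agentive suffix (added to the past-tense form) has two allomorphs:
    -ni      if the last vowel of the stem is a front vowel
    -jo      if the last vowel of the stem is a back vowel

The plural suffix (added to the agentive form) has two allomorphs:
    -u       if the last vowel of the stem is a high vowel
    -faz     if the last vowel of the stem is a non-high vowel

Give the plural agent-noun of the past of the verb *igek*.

*igek* — final consonant /k/ (velar/glottal) → -iti → *igekiti*.
The last vowel of the past-tense form *igekiti* is /i/, which is a front vowel, so the agentive suffix is -ni, giving *igekitini*.
The last vowel of the agentive form *igekitini* is /i/, which is a high vowel, so the plural suffix is -u, giving *igekitiniu*.

igekitiniu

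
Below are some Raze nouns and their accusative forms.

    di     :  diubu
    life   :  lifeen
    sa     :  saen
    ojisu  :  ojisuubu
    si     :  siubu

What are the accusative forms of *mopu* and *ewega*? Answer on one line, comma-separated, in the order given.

The suffix is conditioned by the last vowel: -ubu when the last vowel of the stem is a high vowel (*di*, *ojisu*, *si*); -en when the last vowel of the stem is a non-high vowel (*life*, *sa*).
Since the last vowel of *mopu* is /u/ (a high vowel), it takes -ubu, giving *mopuubu*.
Since the last vowel of *ewega* is /a/ (a non-high vowel), it takes -en, giving *ewegaen*.

mopuubu, ewegaen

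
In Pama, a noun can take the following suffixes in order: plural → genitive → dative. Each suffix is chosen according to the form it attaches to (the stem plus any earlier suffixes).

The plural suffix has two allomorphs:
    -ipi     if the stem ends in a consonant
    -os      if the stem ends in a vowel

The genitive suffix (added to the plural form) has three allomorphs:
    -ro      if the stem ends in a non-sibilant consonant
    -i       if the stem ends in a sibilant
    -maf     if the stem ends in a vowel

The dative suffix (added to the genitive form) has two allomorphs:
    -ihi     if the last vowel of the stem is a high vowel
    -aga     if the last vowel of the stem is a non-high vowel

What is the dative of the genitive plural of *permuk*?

permukipimafaga

*permuk*: final sound = /k/, a consonant → -ipi → *permukipi*.
The plural form *permukipi* — final sound /i/ (a vowel) → -maf → *permukipimaf*.
The genitive form *permukipimaf* — last vowel /a/ (a non-high vowel) → -aga → *permukipimafaga*.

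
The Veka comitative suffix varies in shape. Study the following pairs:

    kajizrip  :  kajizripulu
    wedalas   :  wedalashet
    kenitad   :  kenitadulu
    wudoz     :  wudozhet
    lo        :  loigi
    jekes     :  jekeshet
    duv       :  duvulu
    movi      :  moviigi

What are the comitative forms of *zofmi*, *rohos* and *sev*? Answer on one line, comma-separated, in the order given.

zofmiigi, rohoshet, sevulu

The alternation tracks the final sound of the stem — -het when the stem ends in a sibilant (*wedalas*, *wudoz*, *jekes*); -ulu when the stem ends in a non-sibilant consonant (*kajizrip*, *kenitad*, *duv*); -igi when the stem ends in a vowel (*lo*, *movi*).
The final sound of *zofmi* is /i/, which is a vowel, so the suffix is -igi, giving *zofmiigi*.
The final sound of *rohos* is /s/, which is a sibilant, so the suffix is -het, giving *rohoshet*.
*sev* — final sound /v/ (a non-sibilant consonant) → -ulu → *sevulu*.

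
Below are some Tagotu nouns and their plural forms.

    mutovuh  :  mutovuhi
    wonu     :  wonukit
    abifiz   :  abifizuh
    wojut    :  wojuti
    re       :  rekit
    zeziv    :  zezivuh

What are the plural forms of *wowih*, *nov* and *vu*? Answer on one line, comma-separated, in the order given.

wowihi, novuh, vukit

Looking at the final sound of each stem: -i when the stem ends in a voiceless consonant (*mutovuh*, *wojut*); -uh when the stem ends in a voiced consonant (*abifiz*, *zeziv*); -kit when the stem ends in a vowel (*wonu*, *re*).
Since the final sound of *wowih* is /h/ (a voiceless consonant), it takes -i, giving *wowihi*.
Since the final sound of *nov* is /v/ (a voiced consonant), it takes -uh, giving *novuh*.
*vu*: final sound = /u/, a vowel → -kit → *vukit*.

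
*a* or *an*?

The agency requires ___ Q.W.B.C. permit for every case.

The indefinite article is chosen by the initial *sound* of the following word, not its spelling.
The initialism *Q.W.B.C.* is read letter by letter; the first letter, Q, is pronounced /kjuː/, which begins with a consonant sound.
So the article is *a*: The agency requires a Q.W.B.C. permit for every case.

a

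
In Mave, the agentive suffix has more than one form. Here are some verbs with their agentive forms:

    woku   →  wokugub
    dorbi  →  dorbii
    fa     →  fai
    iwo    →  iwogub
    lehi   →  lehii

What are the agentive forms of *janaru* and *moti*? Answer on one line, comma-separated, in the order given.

janarugub, motii

Looking at the last vowel of each stem: -gub when the last vowel of the stem is a rounded vowel (*woku*, *iwo*); -i when the last vowel of the stem is an unrounded vowel (*dorbi*, *fa*, *lehi*).
Since the last vowel of *janaru* is /u/ (a rounded vowel), it takes -gub, giving *janarugub*.
The last vowel of *moti* is /i/, which is an unrounded vowel, so the suffix is -i, giving *motii*.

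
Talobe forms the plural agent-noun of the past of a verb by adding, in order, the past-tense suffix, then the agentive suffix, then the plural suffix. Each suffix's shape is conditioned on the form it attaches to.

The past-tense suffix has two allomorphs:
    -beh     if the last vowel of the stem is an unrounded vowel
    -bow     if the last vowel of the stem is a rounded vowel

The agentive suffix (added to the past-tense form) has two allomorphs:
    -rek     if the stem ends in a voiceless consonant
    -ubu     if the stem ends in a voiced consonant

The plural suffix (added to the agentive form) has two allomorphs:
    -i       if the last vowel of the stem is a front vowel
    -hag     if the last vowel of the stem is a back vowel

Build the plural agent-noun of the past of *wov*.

wovbowubuhag

*wov* — last vowel /o/ (a rounded vowel) → -bow → *wovbow*.
Since the final consonant of the past-tense form *wovbow* is /w/ (voiced), it takes -ubu, giving *wovbowubu*.
The agentive form *wovbowubu* — last vowel /u/ (a back vowel) → -hag → *wovbowubuhag*.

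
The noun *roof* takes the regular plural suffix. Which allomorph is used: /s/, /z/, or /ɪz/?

/s/

The stem *roof* ends in a voiceless non-sibilant consonant.
The plural suffix surfaces as /ɪz/ after sibilants, /s/ after other voiceless consonants, and /z/ after other voiced sounds.
So the plural -s on *roof* is pronounced /s/.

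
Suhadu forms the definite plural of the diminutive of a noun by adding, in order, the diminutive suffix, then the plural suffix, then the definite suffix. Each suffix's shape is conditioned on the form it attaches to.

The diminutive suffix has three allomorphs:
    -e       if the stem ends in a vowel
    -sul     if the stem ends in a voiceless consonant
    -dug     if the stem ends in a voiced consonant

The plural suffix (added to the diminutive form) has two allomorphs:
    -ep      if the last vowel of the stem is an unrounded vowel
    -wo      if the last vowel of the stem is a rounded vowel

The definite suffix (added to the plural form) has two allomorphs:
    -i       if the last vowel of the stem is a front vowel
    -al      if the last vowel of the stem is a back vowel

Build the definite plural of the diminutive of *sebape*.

sebapeeepi

Since the final sound of *sebape* is /e/ (a vowel), it takes -e, giving *sebapee*.
Since the last vowel of the diminutive form *sebapee* is /e/ (an unrounded vowel), it takes -ep, giving *sebapeeep*.
The last vowel of the plural form *sebapeeep* is /e/, which is a front vowel, so the definite suffix is -i, giving *sebapeeepi*.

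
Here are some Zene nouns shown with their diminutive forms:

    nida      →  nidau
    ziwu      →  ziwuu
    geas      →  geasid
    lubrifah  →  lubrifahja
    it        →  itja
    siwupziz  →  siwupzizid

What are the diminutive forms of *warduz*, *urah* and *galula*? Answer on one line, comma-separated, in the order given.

warduzid, urahja, galulau

The pattern is sibilance of the final sound: -id when the stem ends in a sibilant (*geas*, *siwupziz*); -ja when the stem ends in a non-sibilant consonant (*lubrifah*, *it*); -u when the stem ends in a vowel (*nida*, *ziwu*).
*warduz* — final sound /z/ (a sibilant) → -id → *warduzid*.
*urah*: final sound = /h/, a non-sibilant consonant → -ja → *urahja*.
*galula*: final sound = /a/, a vowel → -u → *galulau*.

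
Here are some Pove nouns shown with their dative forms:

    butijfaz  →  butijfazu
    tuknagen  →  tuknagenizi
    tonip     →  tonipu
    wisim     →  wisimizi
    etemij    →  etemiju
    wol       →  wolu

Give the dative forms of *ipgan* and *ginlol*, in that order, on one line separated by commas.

Looking at the final consonant of each stem: -izi when the stem ends in a nasal (*tuknagen*, *wisim*); -u when the stem ends in a non-nasal consonant (*butijfaz*, *tonip*, *etemij*, *wol*).
*ipgan*: final consonant = /n/, a nasal → -izi → *ipganizi*.
*ginlol* — final consonant /l/ (non-nasal) → -u → *ginlolu*.

ipganizi, ginlolu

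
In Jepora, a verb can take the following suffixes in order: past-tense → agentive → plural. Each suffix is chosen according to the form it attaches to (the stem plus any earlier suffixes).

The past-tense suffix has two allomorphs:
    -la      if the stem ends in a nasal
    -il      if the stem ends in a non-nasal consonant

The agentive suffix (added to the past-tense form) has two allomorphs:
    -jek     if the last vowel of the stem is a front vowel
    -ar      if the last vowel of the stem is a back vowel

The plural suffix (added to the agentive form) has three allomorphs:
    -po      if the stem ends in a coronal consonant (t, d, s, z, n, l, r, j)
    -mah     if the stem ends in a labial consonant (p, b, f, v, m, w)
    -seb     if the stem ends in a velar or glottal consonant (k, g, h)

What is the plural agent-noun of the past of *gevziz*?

The final consonant of *gevziz* is /z/, which is non-nasal, so the past-tense suffix is -il, giving *gevzizil*.
The past-tense form *gevzizil*: last vowel = /i/, a front vowel → -jek → *gevziziljek*.
The agentive form *gevziziljek*: final consonant = /k/, velar/glottal → -seb → *gevziziljekseb*.

gevziziljekseb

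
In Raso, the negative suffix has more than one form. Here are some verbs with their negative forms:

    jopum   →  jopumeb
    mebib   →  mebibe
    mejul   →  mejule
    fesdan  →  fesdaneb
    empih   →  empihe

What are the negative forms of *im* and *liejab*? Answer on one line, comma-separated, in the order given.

The alternation tracks the final consonant of the stem — -eb when the stem ends in a nasal (*jopum*, *fesdan*); -e when the stem ends in a non-nasal consonant (*mebib*, *mejul*, *empih*).
Since the final consonant of *im* is /m/ (a nasal), it takes -eb, giving *imeb*.
*liejab*: final consonant = /b/, non-nasal → -e → *liejabe*.

imeb, liejabe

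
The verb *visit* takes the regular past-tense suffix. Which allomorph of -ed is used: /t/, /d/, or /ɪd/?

The stem *visit* ends in /t/ or /d/.
The -ed suffix is realized as /ɪd/ after /t, d/; as /t/ after other voiceless consonants; and as /d/ after other voiced sounds.
So -ed on *visit* is pronounced /ɪd/.

/ɪd/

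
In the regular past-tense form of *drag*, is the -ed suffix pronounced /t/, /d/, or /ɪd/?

/d/

The stem *drag* ends in a voiced sound other than /d/.
The -ed suffix is realized as /ɪd/ after /t, d/; as /t/ after other voiceless consonants; and as /d/ after other voiced sounds.
So -ed on *drag* is pronounced /d/.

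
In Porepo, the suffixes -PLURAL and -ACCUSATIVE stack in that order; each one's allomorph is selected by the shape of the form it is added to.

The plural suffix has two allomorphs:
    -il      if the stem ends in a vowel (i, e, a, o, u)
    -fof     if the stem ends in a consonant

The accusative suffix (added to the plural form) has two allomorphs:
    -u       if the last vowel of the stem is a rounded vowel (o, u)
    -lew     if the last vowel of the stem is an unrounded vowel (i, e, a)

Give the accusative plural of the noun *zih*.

zihfofu

*zih*: final sound = /h/, a consonant → -fof → *zihfof*.
The plural form *zihfof* — last vowel /o/ (a rounded vowel) → -u → *zihfofu*.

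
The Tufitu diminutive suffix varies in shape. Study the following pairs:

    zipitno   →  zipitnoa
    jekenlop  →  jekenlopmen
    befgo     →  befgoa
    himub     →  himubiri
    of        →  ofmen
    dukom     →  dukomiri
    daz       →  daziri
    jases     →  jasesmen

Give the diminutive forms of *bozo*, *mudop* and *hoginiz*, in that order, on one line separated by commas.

The pattern is voicing of the final sound: -men when the stem ends in a voiceless consonant (*jekenlop*, *of*, *jases*); -iri when the stem ends in a voiced consonant (*himub*, *dukom*, *daz*); -a when the stem ends in a vowel (*zipitno*, *befgo*).
Since the final sound of *bozo* is /o/ (a vowel), it takes -a, giving *bozoa*.
*mudop* — final sound /p/ (a voiceless consonant) → -men → *mudopmen*.
*hoginiz*: final sound = /z/, a voiced consonant → -iri → *hoginiziri*.

bozoa, mudopmen, hoginiziri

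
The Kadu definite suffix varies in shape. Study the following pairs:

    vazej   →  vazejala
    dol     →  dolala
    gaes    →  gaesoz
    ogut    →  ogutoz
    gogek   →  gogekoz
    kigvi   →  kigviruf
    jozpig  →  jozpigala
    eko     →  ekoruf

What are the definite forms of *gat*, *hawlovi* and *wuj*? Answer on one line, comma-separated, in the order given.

gatoz, hawloviruf, wujala

The pattern is voicing of the final sound: -oz when the stem ends in a voiceless consonant (*gaes*, *ogut*, *gogek*); -ala when the stem ends in a voiced consonant (*vazej*, *dol*, *jozpig*); -ruf when the stem ends in a vowel (*kigvi*, *eko*).
The final sound of *gat* is /t/, which is a voiceless consonant, so the suffix is -oz, giving *gatoz*.
The final sound of *hawlovi* is /i/, which is a vowel, so the suffix is -ruf, giving *hawloviruf*.
*wuj*: final sound = /j/, a voiced consonant → -ala → *wujala*.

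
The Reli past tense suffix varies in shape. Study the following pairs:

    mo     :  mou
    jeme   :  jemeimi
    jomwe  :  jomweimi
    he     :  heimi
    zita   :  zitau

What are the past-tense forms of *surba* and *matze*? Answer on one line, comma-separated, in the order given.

surbau, matzeimi

Looking at the last vowel of each stem: -imi when the last vowel of the stem is a front vowel (*jeme*, *jomwe*, *he*); -u when the last vowel of the stem is a back vowel (*mo*, *zita*).
*surba*: last vowel = /a/, a back vowel → -u → *surbau*.
Since the last vowel of *matze* is /e/ (a front vowel), it takes -imi, giving *matzeimi*.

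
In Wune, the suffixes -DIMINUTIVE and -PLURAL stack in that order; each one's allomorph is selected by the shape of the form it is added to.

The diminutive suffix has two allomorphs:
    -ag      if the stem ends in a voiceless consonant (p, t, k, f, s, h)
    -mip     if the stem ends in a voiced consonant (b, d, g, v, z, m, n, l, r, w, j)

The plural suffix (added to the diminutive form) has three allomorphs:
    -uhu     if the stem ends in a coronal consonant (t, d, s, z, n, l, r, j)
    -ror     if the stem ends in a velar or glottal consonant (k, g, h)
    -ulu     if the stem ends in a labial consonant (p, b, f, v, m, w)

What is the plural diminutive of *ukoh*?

*ukoh* — final consonant /h/ (voiceless) → -ag → *ukohag*.
Since the final consonant of the diminutive form *ukohag* is /g/ (velar/glottal), it takes -ror, giving *ukohagror*.

ukohagror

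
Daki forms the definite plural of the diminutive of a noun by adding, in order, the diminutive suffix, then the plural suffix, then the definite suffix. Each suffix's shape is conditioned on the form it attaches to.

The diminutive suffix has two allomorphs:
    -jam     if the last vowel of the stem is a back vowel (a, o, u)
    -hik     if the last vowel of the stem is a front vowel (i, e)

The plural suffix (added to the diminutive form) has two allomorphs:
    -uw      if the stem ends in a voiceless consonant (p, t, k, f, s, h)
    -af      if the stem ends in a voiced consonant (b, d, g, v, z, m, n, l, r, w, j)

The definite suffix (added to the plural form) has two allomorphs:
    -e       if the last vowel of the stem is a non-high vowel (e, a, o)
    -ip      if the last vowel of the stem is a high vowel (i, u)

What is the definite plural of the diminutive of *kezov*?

kezovjamafe

*kezov*: last vowel = /o/, a back vowel → -jam → *kezovjam*.
The diminutive form *kezovjam*: final consonant = /m/, voiced → -af → *kezovjamaf*.
The plural form *kezovjamaf* — last vowel /a/ (a non-high vowel) → -e → *kezovjamafe*.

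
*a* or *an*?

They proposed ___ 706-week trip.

The indefinite article is chosen by the initial *sound* of the following word, not its spelling.
The number *706* is spoken "seven hundred …", beginning with /ˈsɛvən/ — a consonant sound.
So the article is *a*: They proposed a 706-week trip.

a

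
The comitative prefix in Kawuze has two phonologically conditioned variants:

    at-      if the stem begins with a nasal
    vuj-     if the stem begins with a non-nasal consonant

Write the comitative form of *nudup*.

Since the first consonant of *nudup* is /n/ (a nasal), it takes at-, giving *atnudup*.

atnudup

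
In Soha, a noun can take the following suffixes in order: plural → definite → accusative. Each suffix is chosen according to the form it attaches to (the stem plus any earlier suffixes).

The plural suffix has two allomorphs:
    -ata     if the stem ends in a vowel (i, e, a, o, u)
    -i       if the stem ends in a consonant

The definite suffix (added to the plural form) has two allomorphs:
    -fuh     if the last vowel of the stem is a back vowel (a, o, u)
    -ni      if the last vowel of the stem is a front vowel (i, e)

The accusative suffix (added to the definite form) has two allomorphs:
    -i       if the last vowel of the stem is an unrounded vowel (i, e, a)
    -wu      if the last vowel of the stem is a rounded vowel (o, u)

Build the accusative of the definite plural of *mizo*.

Since the final sound of *mizo* is /o/ (a vowel), it takes -ata, giving *mizoata*.
The plural form *mizoata*: last vowel = /a/, a back vowel → -fuh → *mizoatafuh*.
The definite form *mizoatafuh*: last vowel = /u/, a rounded vowel → -wu → *mizoatafuhwu*.

mizoatafuhwu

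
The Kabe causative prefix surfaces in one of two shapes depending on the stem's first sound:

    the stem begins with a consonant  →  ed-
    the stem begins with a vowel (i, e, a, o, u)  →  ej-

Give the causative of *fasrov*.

edfasrov

*fasrov*: first sound = /f/, a consonant → ed- → *edfasrov*.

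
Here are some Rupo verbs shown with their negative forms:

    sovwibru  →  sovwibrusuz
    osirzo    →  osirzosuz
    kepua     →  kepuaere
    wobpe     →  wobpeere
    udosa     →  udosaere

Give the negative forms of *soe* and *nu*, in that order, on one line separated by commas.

The alternation tracks the last vowel of the stem — -suz when the last vowel of the stem is a rounded vowel (*sovwibru*, *osirzo*); -ere when the last vowel of the stem is an unrounded vowel (*kepua*, *wobpe*, *udosa*).
*soe* — last vowel /e/ (an unrounded vowel) → -ere → *soeere*.
*nu*: last vowel = /u/, a rounded vowel → -suz → *nusuz*.

soeere, nusuz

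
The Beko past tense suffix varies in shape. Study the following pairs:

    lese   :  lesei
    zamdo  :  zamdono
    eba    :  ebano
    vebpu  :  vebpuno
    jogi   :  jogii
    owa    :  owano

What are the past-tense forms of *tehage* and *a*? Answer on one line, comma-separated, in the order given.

The alternation tracks the last vowel of the stem — -i when the last vowel of the stem is a front vowel (*lese*, *jogi*); -no when the last vowel of the stem is a back vowel (*zamdo*, *eba*, *vebpu*, *owa*).
The last vowel of *tehage* is /e/, which is a front vowel, so the suffix is -i, giving *tehagei*.
Since the last vowel of *a* is /a/ (a back vowel), it takes -no, giving *ano*.

tehagei, ano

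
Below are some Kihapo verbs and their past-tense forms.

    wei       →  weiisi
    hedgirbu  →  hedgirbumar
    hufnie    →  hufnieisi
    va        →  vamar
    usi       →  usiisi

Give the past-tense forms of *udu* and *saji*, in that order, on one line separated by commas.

Looking at the last vowel of each stem: -isi when the last vowel of the stem is a front vowel (*wei*, *hufnie*, *usi*); -mar when the last vowel of the stem is a back vowel (*hedgirbu*, *va*).
*udu* — last vowel /u/ (a back vowel) → -mar → *udumar*.
The last vowel of *saji* is /i/, which is a front vowel, so the suffix is -isi, giving *sajiisi*.

udumar, sajiisi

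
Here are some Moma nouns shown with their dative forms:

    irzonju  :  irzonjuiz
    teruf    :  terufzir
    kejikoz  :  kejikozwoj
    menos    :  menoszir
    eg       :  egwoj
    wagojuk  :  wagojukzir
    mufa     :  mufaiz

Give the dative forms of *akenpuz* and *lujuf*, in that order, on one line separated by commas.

akenpuzwoj, lujufzir

The alternation tracks the final sound of the stem — -zir when the stem ends in a voiceless consonant (*teruf*, *menos*, *wagojuk*); -woj when the stem ends in a voiced consonant (*kejikoz*, *eg*); -iz when the stem ends in a vowel (*irzonju*, *mufa*).
*akenpuz* — final sound /z/ (a voiced consonant) → -woj → *akenpuzwoj*.
Since the final sound of *lujuf* is /f/ (a voiceless consonant), it takes -zir, giving *lujufzir*.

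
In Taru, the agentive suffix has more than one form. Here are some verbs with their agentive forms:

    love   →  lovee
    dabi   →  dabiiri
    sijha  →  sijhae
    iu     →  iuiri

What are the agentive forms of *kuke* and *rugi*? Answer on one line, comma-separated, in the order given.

kukee, rugiiri

Looking at the last vowel of each stem: -iri when the last vowel of the stem is a high vowel (*dabi*, *iu*); -e when the last vowel of the stem is a non-high vowel (*love*, *sijha*).
*kuke*: last vowel = /e/, a non-high vowel → -e → *kukee*.
*rugi*: last vowel = /i/, a high vowel → -iri → *rugiiri*.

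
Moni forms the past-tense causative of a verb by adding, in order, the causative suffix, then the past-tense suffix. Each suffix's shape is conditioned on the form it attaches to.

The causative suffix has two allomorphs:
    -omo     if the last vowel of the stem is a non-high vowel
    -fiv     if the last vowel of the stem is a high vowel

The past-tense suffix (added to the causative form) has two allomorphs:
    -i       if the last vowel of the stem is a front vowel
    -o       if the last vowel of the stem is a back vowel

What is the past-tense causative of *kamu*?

kamufivi

*kamu*: last vowel = /u/, a high vowel → -fiv → *kamufiv*.
Since the last vowel of the causative form *kamufiv* is /i/ (a front vowel), it takes -i, giving *kamufivi*.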